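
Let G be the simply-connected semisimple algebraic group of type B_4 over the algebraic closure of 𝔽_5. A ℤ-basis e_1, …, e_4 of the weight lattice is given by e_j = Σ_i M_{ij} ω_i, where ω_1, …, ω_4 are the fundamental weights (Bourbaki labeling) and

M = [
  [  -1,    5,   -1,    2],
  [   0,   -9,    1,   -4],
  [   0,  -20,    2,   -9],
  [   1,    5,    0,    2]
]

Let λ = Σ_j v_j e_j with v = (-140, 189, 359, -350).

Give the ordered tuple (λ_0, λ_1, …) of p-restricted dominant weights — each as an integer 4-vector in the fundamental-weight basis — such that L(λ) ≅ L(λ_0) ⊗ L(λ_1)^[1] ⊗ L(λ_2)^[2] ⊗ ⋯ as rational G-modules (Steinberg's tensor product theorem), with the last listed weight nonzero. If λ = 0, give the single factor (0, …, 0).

((1, 3, 3, 0), (0, 1, 2, 1), (1, 2, 3, 4))

Compute c_i = Σ_j M_{ij} v_j with v = (-140, 189, 359, -350):
  c_1 = (-1)·(-140) + 5·189 + (-1)·(359) + (2)·(-350) = 26
  c_2 = (0)·(-140) + (-9)·(189) + 1·359 + (-4)·(-350) = 58
  c_3 = (0)·(-140) + (-20)·(189) + 2·359 + (-9)·(-350) = 88
  c_4 = (1)·(-140) + 5·189 + 0·359 + (2)·(-350) = 105
p = 5; digits c_i = Σ_j d_{ij}·5^j, 0 ≤ d_{ij} < 5:
  c_1 = 26 = 1·5^0 + 0·5^1 + 1·5^2
  c_2 = 58 = 3·5^0 + 1·5^1 + 2·5^2
  c_3 = 88 = 3·5^0 + 2·5^1 + 3·5^2
  c_4 = 105 = 0·5^0 + 1·5^1 + 4·5^2
λ_0 = (1, 3, 3, 0)
λ_1 = (0, 1, 2, 1)
λ_2 = (1, 2, 3, 4)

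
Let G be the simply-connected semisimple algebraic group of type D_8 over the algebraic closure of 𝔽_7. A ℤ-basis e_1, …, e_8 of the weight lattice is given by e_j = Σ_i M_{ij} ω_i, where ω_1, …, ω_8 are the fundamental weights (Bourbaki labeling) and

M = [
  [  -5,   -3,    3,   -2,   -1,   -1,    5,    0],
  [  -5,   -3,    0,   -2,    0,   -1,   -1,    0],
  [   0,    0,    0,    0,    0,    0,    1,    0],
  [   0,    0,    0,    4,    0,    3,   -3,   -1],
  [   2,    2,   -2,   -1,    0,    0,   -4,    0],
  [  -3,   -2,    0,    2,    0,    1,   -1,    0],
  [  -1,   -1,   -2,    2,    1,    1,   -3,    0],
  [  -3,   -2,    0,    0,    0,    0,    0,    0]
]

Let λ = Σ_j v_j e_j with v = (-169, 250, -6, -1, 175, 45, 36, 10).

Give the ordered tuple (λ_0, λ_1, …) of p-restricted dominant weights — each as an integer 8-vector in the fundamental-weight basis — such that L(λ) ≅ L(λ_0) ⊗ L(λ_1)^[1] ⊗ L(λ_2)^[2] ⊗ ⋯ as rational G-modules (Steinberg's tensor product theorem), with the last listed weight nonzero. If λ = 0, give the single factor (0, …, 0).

((4, 2, 1, 6, 3, 0, 6, 0), (5, 2, 5, 1, 4, 2, 5, 1))

In the fundamental-weight basis, λ has coordinates c = M·v (v = (-169, 250, -6, -1, 175, 45, 36, 10)):
  c_1 = -5*-169 + -3*250 + 3*-6 + -2*-1 + -1*175 + -1*45 + 5*36 + 0*10 = 39
  c_2 = -5*-169 + -3*250 + 0*-6 + -2*-1 + 0*175 + -1*45 + -1*36 + 0*10 = 16
  c_3 = 0*-169 + 0*250 + 0*-6 + 0*-1 + 0*175 + 0*45 + 1*36 + 0*10 = 36
  c_4 = 0*-169 + 0*250 + 0*-6 + 4*-1 + 0*175 + 3*45 + -3*36 + -1*10 = 13
  c_5 = 2*-169 + 2*250 + -2*-6 + -1*-1 + 0*175 + 0*45 + -4*36 + 0*10 = 31
  c_6 = -3*-169 + -2*250 + 0*-6 + 2*-1 + 0*175 + 1*45 + -1*36 + 0*10 = 14
  c_7 = -1*-169 + -1*250 + -2*-6 + 2*-1 + 1*175 + 1*45 + -3*36 + 0*10 = 41
  c_8 = -3*-169 + -2*250 + 0*-6 + 0*-1 + 0*175 + 0*45 + 0*36 + 0*10 = 7
p = 7; digits c_i = Σ_j d_{ij}·7^j, 0 ≤ d_{ij} < 7:
  c_1 = 39 = 4·7^0 + 5·7^1
  c_2 = 16 = 2·7^0 + 2·7^1
  c_3 = 36 = 1·7^0 + 5·7^1
  c_4 = 13 = 6·7^0 + 1·7^1
  c_5 = 31 = 3·7^0 + 4·7^1
  c_6 = 14 = 0·7^0 + 2·7^1
  c_7 = 41 = 6·7^0 + 5·7^1
  c_8 = 7 = 0·7^0 + 1·7^1
Factor λ_0 = (4, 2, 1, 6, 3, 0, 6, 0)
Factor λ_1 = (5, 2, 5, 1, 4, 2, 5, 1)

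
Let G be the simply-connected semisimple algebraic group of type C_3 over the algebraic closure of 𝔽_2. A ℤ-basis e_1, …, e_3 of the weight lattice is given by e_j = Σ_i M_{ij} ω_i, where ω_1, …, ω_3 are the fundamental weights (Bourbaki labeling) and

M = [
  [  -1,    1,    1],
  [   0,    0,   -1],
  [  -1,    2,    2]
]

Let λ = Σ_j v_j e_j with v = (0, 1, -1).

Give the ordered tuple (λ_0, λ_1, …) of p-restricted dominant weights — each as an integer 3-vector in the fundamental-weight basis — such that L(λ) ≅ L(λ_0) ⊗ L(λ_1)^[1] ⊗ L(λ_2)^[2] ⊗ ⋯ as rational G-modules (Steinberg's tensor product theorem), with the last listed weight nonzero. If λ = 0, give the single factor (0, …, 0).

((0, 1, 0),)

In the fundamental-weight basis, λ has coordinates c = M·v (v = (0, 1, -1)):
  c_1 = (-1)·(0) + 1·1 + (1)·(-1) = 0
  c_2 = 0·0 + 0·1 + (-1)·(-1) = 1
  c_3 = (-1)·(0) + 2·1 + (2)·(-1) = 0
Writing each c_i in base p = 2:
  c_1 = 0
  c_2 = 1 = 1·2^0
  c_3 = 0
λ_0 = (0, 1, 0)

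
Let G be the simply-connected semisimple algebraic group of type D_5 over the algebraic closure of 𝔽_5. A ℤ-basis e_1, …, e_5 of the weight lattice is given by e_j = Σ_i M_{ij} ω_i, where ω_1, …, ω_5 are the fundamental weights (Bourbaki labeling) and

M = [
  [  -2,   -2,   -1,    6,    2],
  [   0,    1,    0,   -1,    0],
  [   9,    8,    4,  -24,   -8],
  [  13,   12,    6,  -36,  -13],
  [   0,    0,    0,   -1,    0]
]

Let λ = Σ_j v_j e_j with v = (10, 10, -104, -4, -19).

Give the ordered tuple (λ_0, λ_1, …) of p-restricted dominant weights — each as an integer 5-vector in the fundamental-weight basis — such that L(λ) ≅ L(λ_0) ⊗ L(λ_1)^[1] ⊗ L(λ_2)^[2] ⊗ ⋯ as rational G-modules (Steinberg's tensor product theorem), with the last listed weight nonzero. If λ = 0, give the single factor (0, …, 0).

((2, 4, 2, 2, 4), (0, 2, 0, 3, 0))

ω-coordinates c = M·v, v = (10, 10, -104, -4, -19):
  c_1 = (-2)·(10) + (-2)·(10) + (-1)·(-104) + (6)·(-4) + (2)·(-19) = 2
  c_2 = (0)·(10) + (1)·(10) + (0)·(-104) + (-1)·(-4) + (0)·(-19) = 14
  c_3 = (9)·(10) + (8)·(10) + (4)·(-104) + (-24)·(-4) + (-8)·(-19) = 2
  c_4 = (13)·(10) + (12)·(10) + (6)·(-104) + (-36)·(-4) + (-13)·(-19) = 17
  c_5 = (0)·(10) + (0)·(10) + (0)·(-104) + (-1)·(-4) + (0)·(-19) = 4
Base-5 expansion of each c_i:
  c_1 = 2 = 2·5^0
  c_2 = 14 = 4·5^0 + 2·5^1
  c_3 = 2 = 2·5^0
  c_4 = 17 = 2·5^0 + 3·5^1
  c_5 = 4 = 4·5^0
λ_0 = (2, 4, 2, 2, 4)
λ_1 = (0, 2, 0, 3, 0)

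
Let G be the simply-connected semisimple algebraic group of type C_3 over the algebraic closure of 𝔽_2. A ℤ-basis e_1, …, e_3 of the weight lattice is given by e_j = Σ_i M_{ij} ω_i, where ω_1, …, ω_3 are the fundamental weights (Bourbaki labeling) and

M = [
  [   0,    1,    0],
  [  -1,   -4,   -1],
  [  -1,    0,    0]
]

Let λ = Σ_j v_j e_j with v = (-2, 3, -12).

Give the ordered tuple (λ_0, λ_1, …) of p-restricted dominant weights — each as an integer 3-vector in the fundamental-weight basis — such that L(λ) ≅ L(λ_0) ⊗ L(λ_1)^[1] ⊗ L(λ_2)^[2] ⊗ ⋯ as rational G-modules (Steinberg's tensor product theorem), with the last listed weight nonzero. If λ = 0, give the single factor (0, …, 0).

In the fundamental-weight basis, λ has coordinates c = M·v (v = (-2, 3, -12)):
  c_1 = (0)·(-2) + 1·3 + (0)·(-12) = 3
  c_2 = (-1)·(-2) + (-4)·(3) + (-1)·(-12) = 2
  c_3 = (-1)·(-2) + 0·3 + (0)·(-12) = 2
Expand coordinatewise in base 2:
  c_1 = 3 = 1·2^0 + 1·2^1
  c_2 = 2 = 0·2^0 + 1·2^1
  c_3 = 2 = 0·2^0 + 1·2^1
p-restricted factor λ_0 = (1, 0, 0)
p-restricted factor λ_1 = (1, 1, 1)

((1, 0, 0), (1, 1, 1))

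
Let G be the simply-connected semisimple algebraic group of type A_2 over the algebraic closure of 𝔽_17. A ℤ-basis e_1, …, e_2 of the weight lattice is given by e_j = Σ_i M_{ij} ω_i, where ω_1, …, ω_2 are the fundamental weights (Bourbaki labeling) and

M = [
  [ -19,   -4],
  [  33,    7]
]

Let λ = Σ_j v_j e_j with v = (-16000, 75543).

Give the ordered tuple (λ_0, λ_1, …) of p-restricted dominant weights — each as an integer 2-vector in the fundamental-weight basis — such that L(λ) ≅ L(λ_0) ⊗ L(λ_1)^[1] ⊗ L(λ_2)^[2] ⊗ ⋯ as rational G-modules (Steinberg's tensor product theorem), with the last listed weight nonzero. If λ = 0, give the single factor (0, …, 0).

Converting to the ω-basis (c_i = row i of M dotted with v = (-16000, 75543)):
  c_1 = -19*-16000 + -4*75543 = 1828
  c_2 = 33*-16000 + 7*75543 = 801
Writing each c_i in base p = 17:
  c_1 = 1828 = 9·17^0 + 5·17^1 + 6·17^2
  c_2 = 801 = 2·17^0 + 13·17^1 + 2·17^2
p-restricted factor λ_0 = (9, 2)
p-restricted factor λ_1 = (5, 13)
p-restricted factor λ_2 = (6, 2)

((9, 2), (5, 13), (6, 2))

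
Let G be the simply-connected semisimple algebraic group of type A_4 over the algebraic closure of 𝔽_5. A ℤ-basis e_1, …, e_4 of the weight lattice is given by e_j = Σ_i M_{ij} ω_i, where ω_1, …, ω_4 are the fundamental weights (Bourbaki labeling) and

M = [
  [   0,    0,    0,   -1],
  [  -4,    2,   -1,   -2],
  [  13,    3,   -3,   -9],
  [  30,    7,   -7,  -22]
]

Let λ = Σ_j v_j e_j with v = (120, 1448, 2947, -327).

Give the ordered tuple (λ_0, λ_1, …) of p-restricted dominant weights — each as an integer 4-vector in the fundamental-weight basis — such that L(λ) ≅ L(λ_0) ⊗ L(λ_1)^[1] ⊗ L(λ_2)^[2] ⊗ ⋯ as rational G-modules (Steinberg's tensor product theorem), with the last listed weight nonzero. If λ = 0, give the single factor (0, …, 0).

((2, 3, 1, 1), (0, 4, 1, 0), (3, 4, 0, 2), (2, 0, 0, 2))

ω-coordinates c = M·v, v = (120, 1448, 2947, -327):
  c_1 = 0*120 + 0*1448 + 0*2947 + -1*-327 = 327
  c_2 = -4*120 + 2*1448 + -1*2947 + -2*-327 = 123
  c_3 = 13*120 + 3*1448 + -3*2947 + -9*-327 = 6
  c_4 = 30*120 + 7*1448 + -7*2947 + -22*-327 = 301
Expand coordinatewise in base 5:
  c_1 = 327 = 2·5^0 + 0·5^1 + 3·5^2 + 2·5^3
  c_2 = 123 = 3·5^0 + 4·5^1 + 4·5^2
  c_3 = 6 = 1·5^0 + 1·5^1
  c_4 = 301 = 1·5^0 + 0·5^1 + 2·5^2 + 2·5^3
p-restricted factor λ_0 = (2, 3, 1, 1)
p-restricted factor λ_1 = (0, 4, 1, 0)
p-restricted factor λ_2 = (3, 4, 0, 2)
p-restricted factor λ_3 = (2, 0, 0, 2)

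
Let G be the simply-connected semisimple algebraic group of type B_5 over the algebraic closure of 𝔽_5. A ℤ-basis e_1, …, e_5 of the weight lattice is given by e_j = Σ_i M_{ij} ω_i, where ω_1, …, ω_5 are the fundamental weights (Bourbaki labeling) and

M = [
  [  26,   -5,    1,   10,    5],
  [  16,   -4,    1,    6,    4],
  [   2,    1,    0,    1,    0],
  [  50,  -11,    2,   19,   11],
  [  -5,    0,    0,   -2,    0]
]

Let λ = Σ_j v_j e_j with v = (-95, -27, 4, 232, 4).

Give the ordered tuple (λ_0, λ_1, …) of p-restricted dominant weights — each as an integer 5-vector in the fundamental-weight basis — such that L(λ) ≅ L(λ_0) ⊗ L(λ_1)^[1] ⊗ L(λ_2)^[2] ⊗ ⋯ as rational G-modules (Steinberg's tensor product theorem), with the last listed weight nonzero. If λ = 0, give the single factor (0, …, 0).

Compute c_i = Σ_j M_{ij} v_j with v = (-95, -27, 4, 232, 4):
  c_1 = (26)·(-95) + (-5)·(-27) + 1·4 + 10·232 + 5·4 = 9
  c_2 = (16)·(-95) + (-4)·(-27) + 1·4 + 6·232 + 4·4 = 0
  c_3 = (2)·(-95) + (1)·(-27) + 0·4 + 1·232 + 0·4 = 15
  c_4 = (50)·(-95) + (-11)·(-27) + 2·4 + 19·232 + 11·4 = 7
  c_5 = (-5)·(-95) + (0)·(-27) + 0·4 + (-2)·(232) + 0·4 = 11
Writing each c_i in base p = 5:
  c_1 = 9 = 4·5^0 + 1·5^1
  c_2 = 0
  c_3 = 15 = 0·5^0 + 3·5^1
  c_4 = 7 = 2·5^0 + 1·5^1
  c_5 = 11 = 1·5^0 + 2·5^1
p-restricted factor λ_0 = (4, 0, 0, 2, 1)
p-restricted factor λ_1 = (1, 0, 3, 1, 2)

((4, 0, 0, 2, 1), (1, 0, 3, 1, 2))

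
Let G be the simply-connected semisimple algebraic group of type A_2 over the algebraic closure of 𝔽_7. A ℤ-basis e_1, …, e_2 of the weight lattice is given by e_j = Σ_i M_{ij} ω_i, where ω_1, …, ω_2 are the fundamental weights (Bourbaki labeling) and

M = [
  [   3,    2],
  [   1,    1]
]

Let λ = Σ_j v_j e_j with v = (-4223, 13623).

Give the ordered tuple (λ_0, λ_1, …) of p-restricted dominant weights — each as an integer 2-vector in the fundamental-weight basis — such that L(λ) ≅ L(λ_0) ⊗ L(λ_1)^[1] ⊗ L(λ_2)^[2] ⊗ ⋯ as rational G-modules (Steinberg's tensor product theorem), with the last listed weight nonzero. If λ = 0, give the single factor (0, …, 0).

((3, 6), (3, 5), (3, 2), (0, 6), (6, 3))

Compute c_i = Σ_j M_{ij} v_j with v = (-4223, 13623):
  c_1 = 3*-4223 + 2*13623 = 14577
  c_2 = 1*-4223 + 1*13623 = 9400
Base-7 expansion of each c_i:
  c_1 = 14577 = 3·7^0 + 3·7^1 + 3·7^2 + 0·7^3 + 6·7^4
  c_2 = 9400 = 6·7^0 + 5·7^1 + 2·7^2 + 6·7^3 + 3·7^4
p-restricted factor λ_0 = (3, 6)
p-restricted factor λ_1 = (3, 5)
p-restricted factor λ_2 = (3, 2)
p-restricted factor λ_3 = (0, 6)
p-restricted factor λ_4 = (6, 3)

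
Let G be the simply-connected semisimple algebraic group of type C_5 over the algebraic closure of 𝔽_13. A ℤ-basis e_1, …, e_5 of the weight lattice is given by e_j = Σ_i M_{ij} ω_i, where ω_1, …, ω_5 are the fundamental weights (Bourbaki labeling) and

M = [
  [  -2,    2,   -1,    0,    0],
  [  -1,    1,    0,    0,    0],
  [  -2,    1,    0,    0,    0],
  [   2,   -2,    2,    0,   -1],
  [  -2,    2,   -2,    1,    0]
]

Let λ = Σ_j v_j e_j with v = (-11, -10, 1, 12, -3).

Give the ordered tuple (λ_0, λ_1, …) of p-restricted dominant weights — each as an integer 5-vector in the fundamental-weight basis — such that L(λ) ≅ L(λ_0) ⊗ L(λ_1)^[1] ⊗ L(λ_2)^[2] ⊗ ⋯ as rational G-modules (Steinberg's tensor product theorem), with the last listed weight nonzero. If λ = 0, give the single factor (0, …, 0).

((1, 1, 12, 3, 12),)

Converting to the ω-basis (c_i = row i of M dotted with v = (-11, -10, 1, 12, -3)):
  c_1 = (-2)·(-11) + (2)·(-10) + (-1)·(1) + (0)·(12) + (0)·(-3) = 1
  c_2 = (-1)·(-11) + (1)·(-10) + (0)·(1) + (0)·(12) + (0)·(-3) = 1
  c_3 = (-2)·(-11) + (1)·(-10) + (0)·(1) + (0)·(12) + (0)·(-3) = 12
  c_4 = (2)·(-11) + (-2)·(-10) + (2)·(1) + (0)·(12) + (-1)·(-3) = 3
  c_5 = (-2)·(-11) + (2)·(-10) + (-2)·(1) + (1)·(12) + (0)·(-3) = 12
Writing each c_i in base p = 13:
  c_1 = 1 = 1·13^0
  c_2 = 1 = 1·13^0
  c_3 = 12 = 12·13^0
  c_4 = 3 = 3·13^0
  c_5 = 12 = 12·13^0
λ_0 = (1, 1, 12, 3, 12)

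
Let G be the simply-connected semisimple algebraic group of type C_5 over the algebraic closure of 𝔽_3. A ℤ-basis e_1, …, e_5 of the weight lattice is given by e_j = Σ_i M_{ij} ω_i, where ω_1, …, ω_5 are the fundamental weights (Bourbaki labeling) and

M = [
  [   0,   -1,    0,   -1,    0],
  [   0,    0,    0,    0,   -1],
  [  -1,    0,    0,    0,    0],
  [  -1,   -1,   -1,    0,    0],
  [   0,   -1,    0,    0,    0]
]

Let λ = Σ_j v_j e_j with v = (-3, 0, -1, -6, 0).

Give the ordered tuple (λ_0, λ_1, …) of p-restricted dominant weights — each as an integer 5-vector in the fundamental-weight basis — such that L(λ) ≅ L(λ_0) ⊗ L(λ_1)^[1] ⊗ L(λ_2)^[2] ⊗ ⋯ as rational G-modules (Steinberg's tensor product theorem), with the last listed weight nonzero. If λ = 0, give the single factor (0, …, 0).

Change of basis e → ω: c = M·v where v = (-3, 0, -1, -6, 0):
  c_1 = (0)·(-3) + (-1)·(0) + (0)·(-1) + (-1)·(-6) + (0)·(0) = 6
  c_2 = (0)·(-3) + (0)·(0) + (0)·(-1) + (0)·(-6) + (-1)·(0) = 0
  c_3 = (-1)·(-3) + (0)·(0) + (0)·(-1) + (0)·(-6) + (0)·(0) = 3
  c_4 = (-1)·(-3) + (-1)·(0) + (-1)·(-1) + (0)·(-6) + (0)·(0) = 4
  c_5 = (0)·(-3) + (-1)·(0) + (0)·(-1) + (0)·(-6) + (0)·(0) = 0
p = 3; digits c_i = Σ_j d_{ij}·3^j, 0 ≤ d_{ij} < 3:
  c_1 = 6 = 0·3^0 + 2·3^1
  c_2 = 0
  c_3 = 3 = 0·3^0 + 1·3^1
  c_4 = 4 = 1·3^0 + 1·3^1
  c_5 = 0
Factor λ_0 = (0, 0, 0, 1, 0)
Factor λ_1 = (2, 0, 1, 1, 0)

((0, 0, 0, 1, 0), (2, 0, 1, 1, 0))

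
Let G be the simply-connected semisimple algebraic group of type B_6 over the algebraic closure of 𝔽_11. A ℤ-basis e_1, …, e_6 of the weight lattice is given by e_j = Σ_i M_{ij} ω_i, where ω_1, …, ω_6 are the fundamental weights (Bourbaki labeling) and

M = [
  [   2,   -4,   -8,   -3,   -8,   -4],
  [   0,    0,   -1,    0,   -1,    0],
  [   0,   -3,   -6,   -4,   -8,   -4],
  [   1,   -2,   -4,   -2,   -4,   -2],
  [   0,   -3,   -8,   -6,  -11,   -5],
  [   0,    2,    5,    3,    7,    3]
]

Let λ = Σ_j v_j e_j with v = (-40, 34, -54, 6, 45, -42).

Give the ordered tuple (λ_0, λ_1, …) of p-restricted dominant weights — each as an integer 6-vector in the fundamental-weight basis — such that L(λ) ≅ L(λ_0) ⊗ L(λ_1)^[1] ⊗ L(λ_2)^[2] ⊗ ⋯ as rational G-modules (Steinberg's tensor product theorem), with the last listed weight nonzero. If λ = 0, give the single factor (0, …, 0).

Converting to the ω-basis (c_i = row i of M dotted with v = (-40, 34, -54, 6, 45, -42)):
  c_1 = 2*-40 + -4*34 + -8*-54 + -3*6 + -8*45 + -4*-42 = 6
  c_2 = 0*-40 + 0*34 + -1*-54 + 0*6 + -1*45 + 0*-42 = 9
  c_3 = 0*-40 + -3*34 + -6*-54 + -4*6 + -8*45 + -4*-42 = 6
  c_4 = 1*-40 + -2*34 + -4*-54 + -2*6 + -4*45 + -2*-42 = 0
  c_5 = 0*-40 + -3*34 + -8*-54 + -6*6 + -11*45 + -5*-42 = 9
  c_6 = 0*-40 + 2*34 + 5*-54 + 3*6 + 7*45 + 3*-42 = 5
p = 11; digits c_i = Σ_j d_{ij}·11^j, 0 ≤ d_{ij} < 11:
  c_1 = 6 = 6·11^0
  c_2 = 9 = 9·11^0
  c_3 = 6 = 6·11^0
  c_4 = 0
  c_5 = 9 = 9·11^0
  c_6 = 5 = 5·11^0
p-restricted factor λ_0 = (6, 9, 6, 0, 9, 5)

((6, 9, 6, 0, 9, 5),)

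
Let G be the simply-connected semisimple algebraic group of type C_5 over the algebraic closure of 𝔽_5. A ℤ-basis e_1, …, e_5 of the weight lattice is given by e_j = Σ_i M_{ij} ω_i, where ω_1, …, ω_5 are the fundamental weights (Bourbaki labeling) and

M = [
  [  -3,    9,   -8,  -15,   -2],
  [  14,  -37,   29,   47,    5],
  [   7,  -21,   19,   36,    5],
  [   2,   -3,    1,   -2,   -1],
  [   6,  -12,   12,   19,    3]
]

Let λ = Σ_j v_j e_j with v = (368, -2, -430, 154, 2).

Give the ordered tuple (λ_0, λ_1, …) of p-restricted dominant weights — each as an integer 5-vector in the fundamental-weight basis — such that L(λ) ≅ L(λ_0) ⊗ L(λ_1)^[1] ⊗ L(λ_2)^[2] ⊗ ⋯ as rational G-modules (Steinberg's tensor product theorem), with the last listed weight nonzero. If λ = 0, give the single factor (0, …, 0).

((4, 4, 2, 2, 4),)

Converting to the ω-basis (c_i = row i of M dotted with v = (368, -2, -430, 154, 2)):
  c_1 = (-3)·(368) + (9)·(-2) + (-8)·(-430) + (-15)·(154) + (-2)·(2) = 4
  c_2 = 14·368 + (-37)·(-2) + (29)·(-430) + 47·154 + 5·2 = 4
  c_3 = 7·368 + (-21)·(-2) + (19)·(-430) + 36·154 + 5·2 = 2
  c_4 = 2·368 + (-3)·(-2) + (1)·(-430) + (-2)·(154) + (-1)·(2) = 2
  c_5 = 6·368 + (-12)·(-2) + (12)·(-430) + 19·154 + 3·2 = 4
Base-5 expansion of each c_i:
  c_1 = 4 = 4·5^0
  c_2 = 4 = 4·5^0
  c_3 = 2 = 2·5^0
  c_4 = 2 = 2·5^0
  c_5 = 4 = 4·5^0
p-restricted factor λ_0 = (4, 4, 2, 2, 4)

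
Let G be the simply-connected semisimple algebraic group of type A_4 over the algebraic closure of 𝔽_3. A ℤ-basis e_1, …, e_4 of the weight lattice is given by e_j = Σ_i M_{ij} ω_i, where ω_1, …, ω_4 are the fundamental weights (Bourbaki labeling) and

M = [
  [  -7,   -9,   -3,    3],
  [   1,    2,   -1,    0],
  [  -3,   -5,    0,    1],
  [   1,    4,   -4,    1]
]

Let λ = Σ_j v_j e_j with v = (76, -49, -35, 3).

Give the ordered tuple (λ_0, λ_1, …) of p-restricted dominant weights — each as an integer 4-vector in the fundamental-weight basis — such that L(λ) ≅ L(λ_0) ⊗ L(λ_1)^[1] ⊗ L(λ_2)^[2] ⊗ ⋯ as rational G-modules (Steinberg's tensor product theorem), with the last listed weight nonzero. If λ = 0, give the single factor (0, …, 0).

Change of basis e → ω: c = M·v where v = (76, -49, -35, 3):
  c_1 = (-7)·(76) + (-9)·(-49) + (-3)·(-35) + (3)·(3) = 23
  c_2 = (1)·(76) + (2)·(-49) + (-1)·(-35) + (0)·(3) = 13
  c_3 = (-3)·(76) + (-5)·(-49) + (0)·(-35) + (1)·(3) = 20
  c_4 = (1)·(76) + (4)·(-49) + (-4)·(-35) + (1)·(3) = 23
Base-3 expansion of each c_i:
  c_1 = 23 = 2·3^0 + 1·3^1 + 2·3^2
  c_2 = 13 = 1·3^0 + 1·3^1 + 1·3^2
  c_3 = 20 = 2·3^0 + 0·3^1 + 2·3^2
  c_4 = 23 = 2·3^0 + 1·3^1 + 2·3^2
Factor λ_0 = (2, 1, 2, 2)
Factor λ_1 = (1, 1, 0, 1)
Factor λ_2 = (2, 1, 2, 2)

((2, 1, 2, 2), (1, 1, 0, 1), (2, 1, 2, 2))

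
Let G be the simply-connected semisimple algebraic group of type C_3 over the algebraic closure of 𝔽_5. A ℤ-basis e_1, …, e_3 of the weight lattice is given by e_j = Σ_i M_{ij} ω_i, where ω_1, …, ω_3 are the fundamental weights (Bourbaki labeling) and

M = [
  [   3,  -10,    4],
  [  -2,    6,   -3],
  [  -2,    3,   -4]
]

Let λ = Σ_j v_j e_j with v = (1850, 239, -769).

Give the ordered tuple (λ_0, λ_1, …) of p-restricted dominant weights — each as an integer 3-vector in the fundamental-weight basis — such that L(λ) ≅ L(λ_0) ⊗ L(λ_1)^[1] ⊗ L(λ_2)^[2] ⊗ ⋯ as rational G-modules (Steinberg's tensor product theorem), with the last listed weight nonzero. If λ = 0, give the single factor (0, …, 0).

ω-coordinates c = M·v, v = (1850, 239, -769):
  c_1 = 3*1850 + -10*239 + 4*-769 = 84
  c_2 = -2*1850 + 6*239 + -3*-769 = 41
  c_3 = -2*1850 + 3*239 + -4*-769 = 93
Writing each c_i in base p = 5:
  c_1 = 84 = 4·5^0 + 1·5^1 + 3·5^2
  c_2 = 41 = 1·5^0 + 3·5^1 + 1·5^2
  c_3 = 93 = 3·5^0 + 3·5^1 + 3·5^2
λ_0 = (4, 1, 3)
λ_1 = (1, 3, 3)
λ_2 = (3, 1, 3)

((4, 1, 3), (1, 3, 3), (3, 1, 3))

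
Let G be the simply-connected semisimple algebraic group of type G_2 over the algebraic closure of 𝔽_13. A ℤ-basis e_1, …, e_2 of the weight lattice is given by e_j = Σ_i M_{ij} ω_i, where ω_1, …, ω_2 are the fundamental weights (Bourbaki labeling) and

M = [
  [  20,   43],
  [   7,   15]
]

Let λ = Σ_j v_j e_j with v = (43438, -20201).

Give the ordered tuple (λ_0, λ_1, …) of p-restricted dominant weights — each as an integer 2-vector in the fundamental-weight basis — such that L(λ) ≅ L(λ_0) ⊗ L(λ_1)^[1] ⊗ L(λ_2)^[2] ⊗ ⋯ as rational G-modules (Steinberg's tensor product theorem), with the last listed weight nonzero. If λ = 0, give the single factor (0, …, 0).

((0, 11), (9, 2), (0, 6))

Change of basis e → ω: c = M·v where v = (43438, -20201):
  c_1 = 20·43438 + (43)·(-20201) = 117
  c_2 = 7·43438 + (15)·(-20201) = 1051
Writing each c_i in base p = 13:
  c_1 = 117 = 0·13^0 + 9·13^1
  c_2 = 1051 = 11·13^0 + 2·13^1 + 6·13^2
λ_0 = (0, 11)
λ_1 = (9, 2)
λ_2 = (0, 6)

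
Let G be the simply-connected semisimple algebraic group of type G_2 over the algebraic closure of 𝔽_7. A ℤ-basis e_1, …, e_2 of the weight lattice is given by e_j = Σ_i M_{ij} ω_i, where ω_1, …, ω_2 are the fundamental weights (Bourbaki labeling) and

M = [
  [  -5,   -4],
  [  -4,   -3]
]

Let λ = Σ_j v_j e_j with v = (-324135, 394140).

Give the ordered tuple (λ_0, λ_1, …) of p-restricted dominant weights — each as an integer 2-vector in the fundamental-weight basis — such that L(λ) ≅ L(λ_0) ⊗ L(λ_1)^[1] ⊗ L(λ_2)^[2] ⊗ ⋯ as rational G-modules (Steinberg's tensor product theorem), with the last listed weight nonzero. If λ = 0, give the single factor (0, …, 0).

((1, 6), (2, 6), (4, 4), (2, 3), (4, 5), (2, 6))

Converting to the ω-basis (c_i = row i of M dotted with v = (-324135, 394140)):
  c_1 = -5*-324135 + -4*394140 = 44115
  c_2 = -4*-324135 + -3*394140 = 114120
Base-7 expansion of each c_i:
  c_1 = 44115 = 1·7^0 + 2·7^1 + 4·7^2 + 2·7^3 + 4·7^4 + 2·7^5
  c_2 = 114120 = 6·7^0 + 6·7^1 + 4·7^2 + 3·7^3 + 5·7^4 + 6·7^5
λ_0 = (1, 6)
λ_1 = (2, 6)
λ_2 = (4, 4)
λ_3 = (2, 3)
λ_4 = (4, 5)
λ_5 = (2, 6)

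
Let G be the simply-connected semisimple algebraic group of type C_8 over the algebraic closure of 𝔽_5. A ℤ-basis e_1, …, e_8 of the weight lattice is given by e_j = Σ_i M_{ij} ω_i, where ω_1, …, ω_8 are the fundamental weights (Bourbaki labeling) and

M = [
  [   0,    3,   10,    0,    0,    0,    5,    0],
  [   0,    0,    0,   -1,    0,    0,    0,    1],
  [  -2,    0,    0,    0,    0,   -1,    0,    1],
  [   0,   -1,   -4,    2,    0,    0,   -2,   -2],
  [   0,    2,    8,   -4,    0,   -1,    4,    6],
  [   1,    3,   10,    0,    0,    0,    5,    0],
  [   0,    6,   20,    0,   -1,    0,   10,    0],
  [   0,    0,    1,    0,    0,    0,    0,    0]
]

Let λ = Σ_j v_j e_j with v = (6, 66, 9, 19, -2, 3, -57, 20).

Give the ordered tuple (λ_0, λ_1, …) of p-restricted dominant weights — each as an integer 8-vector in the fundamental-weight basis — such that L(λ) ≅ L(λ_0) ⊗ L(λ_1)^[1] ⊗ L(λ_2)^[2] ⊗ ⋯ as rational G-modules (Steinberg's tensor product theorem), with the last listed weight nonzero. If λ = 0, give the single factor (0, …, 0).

((3, 1, 0, 0, 2, 4, 3, 4), (0, 0, 1, 2, 3, 1, 1, 1))

Change of basis e → ω: c = M·v where v = (6, 66, 9, 19, -2, 3, -57, 20):
  c_1 = (0)·(6) + (3)·(66) + (10)·(9) + (0)·(19) + (0)·(-2) + (0)·(3) + (5)·(-57) + (0)·(20) = 3
  c_2 = (0)·(6) + (0)·(66) + (0)·(9) + (-1)·(19) + (0)·(-2) + (0)·(3) + (0)·(-57) + (1)·(20) = 1
  c_3 = (-2)·(6) + (0)·(66) + (0)·(9) + (0)·(19) + (0)·(-2) + (-1)·(3) + (0)·(-57) + (1)·(20) = 5
  c_4 = (0)·(6) + (-1)·(66) + (-4)·(9) + (2)·(19) + (0)·(-2) + (0)·(3) + (-2)·(-57) + (-2)·(20) = 10
  c_5 = (0)·(6) + (2)·(66) + (8)·(9) + (-4)·(19) + (0)·(-2) + (-1)·(3) + (4)·(-57) + (6)·(20) = 17
  c_6 = (1)·(6) + (3)·(66) + (10)·(9) + (0)·(19) + (0)·(-2) + (0)·(3) + (5)·(-57) + (0)·(20) = 9
  c_7 = (0)·(6) + (6)·(66) + (20)·(9) + (0)·(19) + (-1)·(-2) + (0)·(3) + (10)·(-57) + (0)·(20) = 8
  c_8 = (0)·(6) + (0)·(66) + (1)·(9) + (0)·(19) + (0)·(-2) + (0)·(3) + (0)·(-57) + (0)·(20) = 9
Expand coordinatewise in base 5:
  c_1 = 3 = 3·5^0
  c_2 = 1 = 1·5^0
  c_3 = 5 = 0·5^0 + 1·5^1
  c_4 = 10 = 0·5^0 + 2·5^1
  c_5 = 17 = 2·5^0 + 3·5^1
  c_6 = 9 = 4·5^0 + 1·5^1
  c_7 = 8 = 3·5^0 + 1·5^1
  c_8 = 9 = 4·5^0 + 1·5^1
λ_0 = (3, 1, 0, 0, 2, 4, 3, 4)
λ_1 = (0, 0, 1, 2, 3, 1, 1, 1)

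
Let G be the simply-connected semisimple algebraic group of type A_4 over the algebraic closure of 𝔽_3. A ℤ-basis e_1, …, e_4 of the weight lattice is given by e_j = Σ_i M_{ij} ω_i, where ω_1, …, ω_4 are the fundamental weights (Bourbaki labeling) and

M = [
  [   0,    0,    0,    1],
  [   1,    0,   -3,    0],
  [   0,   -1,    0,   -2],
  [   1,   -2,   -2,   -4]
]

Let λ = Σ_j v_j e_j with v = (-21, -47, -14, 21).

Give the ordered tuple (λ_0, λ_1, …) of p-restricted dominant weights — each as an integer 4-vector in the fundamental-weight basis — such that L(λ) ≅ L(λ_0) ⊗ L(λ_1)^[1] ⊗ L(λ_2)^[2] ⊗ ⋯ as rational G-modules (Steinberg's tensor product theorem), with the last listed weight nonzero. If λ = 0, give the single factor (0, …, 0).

ω-coordinates c = M·v, v = (-21, -47, -14, 21):
  c_1 = (0)·(-21) + (0)·(-47) + (0)·(-14) + 1·21 = 21
  c_2 = (1)·(-21) + (0)·(-47) + (-3)·(-14) + 0·21 = 21
  c_3 = (0)·(-21) + (-1)·(-47) + (0)·(-14) + (-2)·(21) = 5
  c_4 = (1)·(-21) + (-2)·(-47) + (-2)·(-14) + (-4)·(21) = 17
p = 3; digits c_i = Σ_j d_{ij}·3^j, 0 ≤ d_{ij} < 3:
  c_1 = 21 = 0·3^0 + 1·3^1 + 2·3^2
  c_2 = 21 = 0·3^0 + 1·3^1 + 2·3^2
  c_3 = 5 = 2·3^0 + 1·3^1
  c_4 = 17 = 2·3^0 + 2·3^1 + 1·3^2
p-restricted factor λ_0 = (0, 0, 2, 2)
p-restricted factor λ_1 = (1, 1, 1, 2)
p-restricted factor λ_2 = (2, 2, 0, 1)

((0, 0, 2, 2), (1, 1, 1, 2), (2, 2, 0, 1))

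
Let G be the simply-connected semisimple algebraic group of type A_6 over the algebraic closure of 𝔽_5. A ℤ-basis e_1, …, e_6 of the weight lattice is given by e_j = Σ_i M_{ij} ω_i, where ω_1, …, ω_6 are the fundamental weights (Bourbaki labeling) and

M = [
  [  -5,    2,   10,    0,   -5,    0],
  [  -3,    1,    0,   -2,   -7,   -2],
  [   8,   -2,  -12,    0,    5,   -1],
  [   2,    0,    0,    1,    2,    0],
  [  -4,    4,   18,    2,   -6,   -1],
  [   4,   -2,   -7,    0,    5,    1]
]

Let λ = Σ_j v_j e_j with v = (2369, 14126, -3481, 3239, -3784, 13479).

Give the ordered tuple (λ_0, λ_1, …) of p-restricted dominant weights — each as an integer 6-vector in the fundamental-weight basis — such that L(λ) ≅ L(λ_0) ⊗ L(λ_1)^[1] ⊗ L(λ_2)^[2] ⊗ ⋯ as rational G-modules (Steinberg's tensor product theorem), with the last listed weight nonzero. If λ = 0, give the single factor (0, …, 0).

((2, 1, 3, 4, 3, 0), (3, 4, 4, 1, 4, 0), (0, 2, 2, 1, 2, 1), (4, 0, 0, 3, 0, 1))

Change of basis e → ω: c = M·v where v = (2369, 14126, -3481, 3239, -3784, 13479):
  c_1 = -5*2369 + 2*14126 + 10*-3481 + 0*3239 + -5*-3784 + 0*13479 = 517
  c_2 = -3*2369 + 1*14126 + 0*-3481 + -2*3239 + -7*-3784 + -2*13479 = 71
  c_3 = 8*2369 + -2*14126 + -12*-3481 + 0*3239 + 5*-3784 + -1*13479 = 73
  c_4 = 2*2369 + 0*14126 + 0*-3481 + 1*3239 + 2*-3784 + 0*13479 = 409
  c_5 = -4*2369 + 4*14126 + 18*-3481 + 2*3239 + -6*-3784 + -1*13479 = 73
  c_6 = 4*2369 + -2*14126 + -7*-3481 + 0*3239 + 5*-3784 + 1*13479 = 150
Base-5 expansion of each c_i:
  c_1 = 517 = 2·5^0 + 3·5^1 + 0·5^2 + 4·5^3
  c_2 = 71 = 1·5^0 + 4·5^1 + 2·5^2
  c_3 = 73 = 3·5^0 + 4·5^1 + 2·5^2
  c_4 = 409 = 4·5^0 + 1·5^1 + 1·5^2 + 3·5^3
  c_5 = 73 = 3·5^0 + 4·5^1 + 2·5^2
  c_6 = 150 = 0·5^0 + 0·5^1 + 1·5^2 + 1·5^3
λ_0 = (2, 1, 3, 4, 3, 0)
λ_1 = (3, 4, 4, 1, 4, 0)
λ_2 = (0, 2, 2, 1, 2, 1)
λ_3 = (4, 0, 0, 3, 0, 1)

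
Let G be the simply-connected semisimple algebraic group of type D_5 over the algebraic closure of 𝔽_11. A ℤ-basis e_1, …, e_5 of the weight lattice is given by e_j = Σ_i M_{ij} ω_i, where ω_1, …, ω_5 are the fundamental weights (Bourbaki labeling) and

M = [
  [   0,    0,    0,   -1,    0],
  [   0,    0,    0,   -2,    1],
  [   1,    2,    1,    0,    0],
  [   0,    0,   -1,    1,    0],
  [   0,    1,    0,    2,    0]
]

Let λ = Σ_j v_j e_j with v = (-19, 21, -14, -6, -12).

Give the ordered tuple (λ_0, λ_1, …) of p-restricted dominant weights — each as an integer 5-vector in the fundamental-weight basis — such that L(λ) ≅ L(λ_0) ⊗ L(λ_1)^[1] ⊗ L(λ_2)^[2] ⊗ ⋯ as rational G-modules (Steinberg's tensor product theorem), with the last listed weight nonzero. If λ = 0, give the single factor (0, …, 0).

Compute c_i = Σ_j M_{ij} v_j with v = (-19, 21, -14, -6, -12):
  c_1 = (0)·(-19) + (0)·(21) + (0)·(-14) + (-1)·(-6) + (0)·(-12) = 6
  c_2 = (0)·(-19) + (0)·(21) + (0)·(-14) + (-2)·(-6) + (1)·(-12) = 0
  c_3 = (1)·(-19) + (2)·(21) + (1)·(-14) + (0)·(-6) + (0)·(-12) = 9
  c_4 = (0)·(-19) + (0)·(21) + (-1)·(-14) + (1)·(-6) + (0)·(-12) = 8
  c_5 = (0)·(-19) + (1)·(21) + (0)·(-14) + (2)·(-6) + (0)·(-12) = 9
Writing each c_i in base p = 11:
  c_1 = 6 = 6·11^0
  c_2 = 0
  c_3 = 9 = 9·11^0
  c_4 = 8 = 8·11^0
  c_5 = 9 = 9·11^0
Factor λ_0 = (6, 0, 9, 8, 9)

((6, 0, 9, 8, 9),)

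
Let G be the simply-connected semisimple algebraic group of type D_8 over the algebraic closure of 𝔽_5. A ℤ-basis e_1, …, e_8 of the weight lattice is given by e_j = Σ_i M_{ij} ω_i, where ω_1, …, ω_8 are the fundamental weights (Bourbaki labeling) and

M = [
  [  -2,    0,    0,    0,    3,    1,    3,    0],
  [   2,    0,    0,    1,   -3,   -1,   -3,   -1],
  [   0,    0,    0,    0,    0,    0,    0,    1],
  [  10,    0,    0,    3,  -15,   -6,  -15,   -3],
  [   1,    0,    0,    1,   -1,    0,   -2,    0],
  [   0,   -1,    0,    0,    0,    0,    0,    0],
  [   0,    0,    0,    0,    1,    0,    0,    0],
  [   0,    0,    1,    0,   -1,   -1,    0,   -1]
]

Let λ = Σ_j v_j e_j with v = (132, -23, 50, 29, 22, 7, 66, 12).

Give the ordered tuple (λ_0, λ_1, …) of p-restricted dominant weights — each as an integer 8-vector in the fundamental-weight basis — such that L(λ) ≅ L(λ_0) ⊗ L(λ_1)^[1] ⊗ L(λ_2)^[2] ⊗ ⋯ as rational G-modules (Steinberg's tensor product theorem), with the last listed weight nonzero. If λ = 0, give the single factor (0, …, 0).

((2, 0, 2, 4, 2, 3, 2, 4), (1, 2, 2, 1, 1, 4, 4, 1))

In the fundamental-weight basis, λ has coordinates c = M·v (v = (132, -23, 50, 29, 22, 7, 66, 12)):
  c_1 = (-2)·(132) + (0)·(-23) + 0·50 + 0·29 + 3·22 + 1·7 + 3·66 + 0·12 = 7
  c_2 = 2·132 + (0)·(-23) + 0·50 + 1·29 + (-3)·(22) + (-1)·(7) + (-3)·(66) + (-1)·(12) = 10
  c_3 = 0·132 + (0)·(-23) + 0·50 + 0·29 + 0·22 + 0·7 + 0·66 + 1·12 = 12
  c_4 = 10·132 + (0)·(-23) + 0·50 + 3·29 + (-15)·(22) + (-6)·(7) + (-15)·(66) + (-3)·(12) = 9
  c_5 = 1·132 + (0)·(-23) + 0·50 + 1·29 + (-1)·(22) + 0·7 + (-2)·(66) + 0·12 = 7
  c_6 = 0·132 + (-1)·(-23) + 0·50 + 0·29 + 0·22 + 0·7 + 0·66 + 0·12 = 23
  c_7 = 0·132 + (0)·(-23) + 0·50 + 0·29 + 1·22 + 0·7 + 0·66 + 0·12 = 22
  c_8 = 0·132 + (0)·(-23) + 1·50 + 0·29 + (-1)·(22) + (-1)·(7) + 0·66 + (-1)·(12) = 9
Writing each c_i in base p = 5:
  c_1 = 7 = 2·5^0 + 1·5^1
  c_2 = 10 = 0·5^0 + 2·5^1
  c_3 = 12 = 2·5^0 + 2·5^1
  c_4 = 9 = 4·5^0 + 1·5^1
  c_5 = 7 = 2·5^0 + 1·5^1
  c_6 = 23 = 3·5^0 + 4·5^1
  c_7 = 22 = 2·5^0 + 4·5^1
  c_8 = 9 = 4·5^0 + 1·5^1
Factor λ_0 = (2, 0, 2, 4, 2, 3, 2, 4)
Factor λ_1 = (1, 2, 2, 1, 1, 4, 4, 1)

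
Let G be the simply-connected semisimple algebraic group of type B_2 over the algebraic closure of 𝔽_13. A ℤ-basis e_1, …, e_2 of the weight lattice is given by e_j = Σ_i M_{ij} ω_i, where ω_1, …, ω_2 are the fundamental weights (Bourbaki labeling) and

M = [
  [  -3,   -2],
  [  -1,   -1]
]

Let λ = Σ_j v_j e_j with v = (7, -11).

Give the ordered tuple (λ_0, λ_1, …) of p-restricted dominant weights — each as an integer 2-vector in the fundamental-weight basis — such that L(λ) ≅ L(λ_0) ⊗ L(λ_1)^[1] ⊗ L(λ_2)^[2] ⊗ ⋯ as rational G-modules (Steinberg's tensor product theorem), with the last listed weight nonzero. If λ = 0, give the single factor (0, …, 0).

((1, 4),)

ω-coordinates c = M·v, v = (7, -11):
  c_1 = (-3)·(7) + (-2)·(-11) = 1
  c_2 = (-1)·(7) + (-1)·(-11) = 4
Base-13 expansion of each c_i:
  c_1 = 1 = 1·13^0
  c_2 = 4 = 4·13^0
p-restricted factor λ_0 = (1, 4)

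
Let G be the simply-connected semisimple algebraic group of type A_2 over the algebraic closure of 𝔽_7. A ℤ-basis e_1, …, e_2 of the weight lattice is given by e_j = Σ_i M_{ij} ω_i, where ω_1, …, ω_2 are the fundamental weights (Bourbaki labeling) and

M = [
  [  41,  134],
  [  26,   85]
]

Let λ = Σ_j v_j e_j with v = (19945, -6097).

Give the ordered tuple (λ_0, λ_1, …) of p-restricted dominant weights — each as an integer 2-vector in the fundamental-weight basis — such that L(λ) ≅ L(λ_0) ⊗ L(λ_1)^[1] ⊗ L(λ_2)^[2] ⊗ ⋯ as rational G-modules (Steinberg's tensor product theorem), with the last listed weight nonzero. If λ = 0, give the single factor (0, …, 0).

ω-coordinates c = M·v, v = (19945, -6097):
  c_1 = 41·19945 + (134)·(-6097) = 747
  c_2 = 26·19945 + (85)·(-6097) = 325
p = 7; digits c_i = Σ_j d_{ij}·7^j, 0 ≤ d_{ij} < 7:
  c_1 = 747 = 5·7^0 + 1·7^1 + 1·7^2 + 2·7^3
  c_2 = 325 = 3·7^0 + 4·7^1 + 6·7^2
p-restricted factor λ_0 = (5, 3)
p-restricted factor λ_1 = (1, 4)
p-restricted factor λ_2 = (1, 6)
p-restricted factor λ_3 = (2, 0)

((5, 3), (1, 4), (1, 6), (2, 0))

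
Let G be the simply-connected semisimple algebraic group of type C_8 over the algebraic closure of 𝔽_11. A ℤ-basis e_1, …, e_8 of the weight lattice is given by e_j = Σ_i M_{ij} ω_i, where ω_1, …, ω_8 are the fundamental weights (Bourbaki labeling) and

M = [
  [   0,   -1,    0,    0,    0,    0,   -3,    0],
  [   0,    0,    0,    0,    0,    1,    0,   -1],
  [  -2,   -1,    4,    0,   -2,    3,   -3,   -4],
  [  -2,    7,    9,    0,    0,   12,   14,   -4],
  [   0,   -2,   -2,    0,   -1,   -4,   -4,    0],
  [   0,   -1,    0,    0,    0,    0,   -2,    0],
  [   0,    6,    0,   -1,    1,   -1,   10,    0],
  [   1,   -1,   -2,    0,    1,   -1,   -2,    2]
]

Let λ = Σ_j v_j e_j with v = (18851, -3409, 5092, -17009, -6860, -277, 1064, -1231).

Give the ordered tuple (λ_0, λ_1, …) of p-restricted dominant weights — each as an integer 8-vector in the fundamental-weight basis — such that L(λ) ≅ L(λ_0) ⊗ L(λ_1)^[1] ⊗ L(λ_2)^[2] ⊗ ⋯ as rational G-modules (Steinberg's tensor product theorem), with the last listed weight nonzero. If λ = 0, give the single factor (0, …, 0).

((8, 8, 3, 0, 5, 5, 7, 1), (8, 9, 8, 3, 9, 6, 0, 5), (1, 7, 5, 6, 2, 10, 5, 7))

ω-coordinates c = M·v, v = (18851, -3409, 5092, -17009, -6860, -277, 1064, -1231):
  c_1 = 0*18851 + -1*-3409 + 0*5092 + 0*-17009 + 0*-6860 + 0*-277 + -3*1064 + 0*-1231 = 217
  c_2 = 0*18851 + 0*-3409 + 0*5092 + 0*-17009 + 0*-6860 + 1*-277 + 0*1064 + -1*-1231 = 954
  c_3 = -2*18851 + -1*-3409 + 4*5092 + 0*-17009 + -2*-6860 + 3*-277 + -3*1064 + -4*-1231 = 696
  c_4 = -2*18851 + 7*-3409 + 9*5092 + 0*-17009 + 0*-6860 + 12*-277 + 14*1064 + -4*-1231 = 759
  c_5 = 0*18851 + -2*-3409 + -2*5092 + 0*-17009 + -1*-6860 + -4*-277 + -4*1064 + 0*-1231 = 346
  c_6 = 0*18851 + -1*-3409 + 0*5092 + 0*-17009 + 0*-6860 + 0*-277 + -2*1064 + 0*-1231 = 1281
  c_7 = 0*18851 + 6*-3409 + 0*5092 + -1*-17009 + 1*-6860 + -1*-277 + 10*1064 + 0*-1231 = 612
  c_8 = 1*18851 + -1*-3409 + -2*5092 + 0*-17009 + 1*-6860 + -1*-277 + -2*1064 + 2*-1231 = 903
Expand coordinatewise in base 11:
  c_1 = 217 = 8·11^0 + 8·11^1 + 1·11^2
  c_2 = 954 = 8·11^0 + 9·11^1 + 7·11^2
  c_3 = 696 = 3·11^0 + 8·11^1 + 5·11^2
  c_4 = 759 = 0·11^0 + 3·11^1 + 6·11^2
  c_5 = 346 = 5·11^0 + 9·11^1 + 2·11^2
  c_6 = 1281 = 5·11^0 + 6·11^1 + 10·11^2
  c_7 = 612 = 7·11^0 + 0·11^1 + 5·11^2
  c_8 = 903 = 1·11^0 + 5·11^1 + 7·11^2
p-restricted factor λ_0 = (8, 8, 3, 0, 5, 5, 7, 1)
p-restricted factor λ_1 = (8, 9, 8, 3, 9, 6, 0, 5)
p-restricted factor λ_2 = (1, 7, 5, 6, 2, 10, 5, 7)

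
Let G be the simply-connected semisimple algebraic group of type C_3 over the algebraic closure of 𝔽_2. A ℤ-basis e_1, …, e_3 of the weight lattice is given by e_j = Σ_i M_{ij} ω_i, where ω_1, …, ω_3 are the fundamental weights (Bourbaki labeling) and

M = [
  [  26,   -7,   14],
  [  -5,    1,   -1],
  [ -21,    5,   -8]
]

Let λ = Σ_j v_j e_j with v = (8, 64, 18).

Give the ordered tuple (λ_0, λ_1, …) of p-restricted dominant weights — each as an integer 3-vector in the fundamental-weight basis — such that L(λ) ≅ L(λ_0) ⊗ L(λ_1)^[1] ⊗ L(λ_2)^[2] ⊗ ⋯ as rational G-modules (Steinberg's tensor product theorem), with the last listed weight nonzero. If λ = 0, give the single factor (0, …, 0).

Compute c_i = Σ_j M_{ij} v_j with v = (8, 64, 18):
  c_1 = (26)·(8) + (-7)·(64) + (14)·(18) = 12
  c_2 = (-5)·(8) + (1)·(64) + (-1)·(18) = 6
  c_3 = (-21)·(8) + (5)·(64) + (-8)·(18) = 8
Writing each c_i in base p = 2:
  c_1 = 12 = 0·2^0 + 0·2^1 + 1·2^2 + 1·2^3
  c_2 = 6 = 0·2^0 + 1·2^1 + 1·2^2
  c_3 = 8 = 0·2^0 + 0·2^1 + 0·2^2 + 1·2^3
p-restricted factor λ_0 = (0, 0, 0)
p-restricted factor λ_1 = (0, 1, 0)
p-restricted factor λ_2 = (1, 1, 0)
p-restricted factor λ_3 = (1, 0, 1)

((0, 0, 0), (0, 1, 0), (1, 1, 0), (1, 0, 1))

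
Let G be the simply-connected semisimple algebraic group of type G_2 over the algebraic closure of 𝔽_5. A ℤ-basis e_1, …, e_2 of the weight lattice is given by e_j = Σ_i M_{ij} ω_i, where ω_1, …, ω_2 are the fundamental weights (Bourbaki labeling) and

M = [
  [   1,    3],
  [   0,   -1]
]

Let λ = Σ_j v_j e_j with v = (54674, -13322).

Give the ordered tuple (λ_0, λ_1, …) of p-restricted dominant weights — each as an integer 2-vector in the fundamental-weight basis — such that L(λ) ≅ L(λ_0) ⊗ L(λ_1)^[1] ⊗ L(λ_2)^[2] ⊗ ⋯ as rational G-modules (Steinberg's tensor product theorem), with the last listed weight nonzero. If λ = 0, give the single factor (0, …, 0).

((3, 2), (1, 4), (3, 2), (2, 1), (3, 1), (4, 4))

Change of basis e → ω: c = M·v where v = (54674, -13322):
  c_1 = 1*54674 + 3*-13322 = 14708
  c_2 = 0*54674 + -1*-13322 = 13322
Expand coordinatewise in base 5:
  c_1 = 14708 = 3·5^0 + 1·5^1 + 3·5^2 + 2·5^3 + 3·5^4 + 4·5^5
  c_2 = 13322 = 2·5^0 + 4·5^1 + 2·5^2 + 1·5^3 + 1·5^4 + 4·5^5
Factor λ_0 = (3, 2)
Factor λ_1 = (1, 4)
Factor λ_2 = (3, 2)
Factor λ_3 = (2, 1)
Factor λ_4 = (3, 1)
Factor λ_5 = (4, 4)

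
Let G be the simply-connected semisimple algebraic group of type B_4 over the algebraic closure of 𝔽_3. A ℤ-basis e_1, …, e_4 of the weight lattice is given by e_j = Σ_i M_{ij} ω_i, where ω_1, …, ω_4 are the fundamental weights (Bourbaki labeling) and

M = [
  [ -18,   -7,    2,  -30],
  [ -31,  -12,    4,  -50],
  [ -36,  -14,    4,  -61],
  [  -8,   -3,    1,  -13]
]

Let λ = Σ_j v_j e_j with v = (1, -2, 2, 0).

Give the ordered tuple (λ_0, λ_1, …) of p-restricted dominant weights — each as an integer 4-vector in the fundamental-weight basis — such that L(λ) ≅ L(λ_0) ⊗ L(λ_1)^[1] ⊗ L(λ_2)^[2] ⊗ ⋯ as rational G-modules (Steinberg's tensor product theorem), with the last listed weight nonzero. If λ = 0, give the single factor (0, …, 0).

((0, 1, 0, 0),)

In the fundamental-weight basis, λ has coordinates c = M·v (v = (1, -2, 2, 0)):
  c_1 = (-18)·(1) + (-7)·(-2) + (2)·(2) + (-30)·(0) = 0
  c_2 = (-31)·(1) + (-12)·(-2) + (4)·(2) + (-50)·(0) = 1
  c_3 = (-36)·(1) + (-14)·(-2) + (4)·(2) + (-61)·(0) = 0
  c_4 = (-8)·(1) + (-3)·(-2) + (1)·(2) + (-13)·(0) = 0
Writing each c_i in base p = 3:
  c_1 = 0
  c_2 = 1 = 1·3^0
  c_3 = 0
  c_4 = 0
λ_0 = (0, 1, 0, 0)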